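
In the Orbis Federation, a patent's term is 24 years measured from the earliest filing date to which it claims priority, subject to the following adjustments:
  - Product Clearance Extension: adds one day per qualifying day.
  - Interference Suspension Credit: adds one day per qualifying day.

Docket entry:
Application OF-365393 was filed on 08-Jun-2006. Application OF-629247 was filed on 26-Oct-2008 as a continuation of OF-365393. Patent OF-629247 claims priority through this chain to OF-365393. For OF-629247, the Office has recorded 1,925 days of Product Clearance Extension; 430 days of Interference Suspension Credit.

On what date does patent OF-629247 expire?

2036-11-18

Earliest priority filing: 8 June 2006.
Base term: 8 June 2006 + 24 years → 8 June 2030.
Product Clearance Extension: +1925 days → 15 September 2035.
Interference Suspension Credit: +430 days → 18 November 2036.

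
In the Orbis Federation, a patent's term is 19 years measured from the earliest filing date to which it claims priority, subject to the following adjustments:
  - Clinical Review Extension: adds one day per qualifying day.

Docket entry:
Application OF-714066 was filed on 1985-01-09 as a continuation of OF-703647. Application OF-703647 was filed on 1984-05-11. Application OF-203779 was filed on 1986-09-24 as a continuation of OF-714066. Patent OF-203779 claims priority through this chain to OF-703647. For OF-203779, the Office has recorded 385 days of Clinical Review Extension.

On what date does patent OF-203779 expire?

2004-05-30

Earliest priority filing: 11 May 1984.
Base term: 11 May 1984 + 19 years → 11 May 2003.
Clinical Review Extension: +385 days → 30 May 2004.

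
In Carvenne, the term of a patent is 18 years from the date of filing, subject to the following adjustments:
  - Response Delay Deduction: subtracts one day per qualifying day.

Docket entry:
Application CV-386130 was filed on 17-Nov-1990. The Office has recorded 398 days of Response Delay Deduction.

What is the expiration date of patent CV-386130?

Base term: filing date + 18 years → 17 November 2008.
Response Delay Deduction: −398 days → 16 October 2007.

2007-10-16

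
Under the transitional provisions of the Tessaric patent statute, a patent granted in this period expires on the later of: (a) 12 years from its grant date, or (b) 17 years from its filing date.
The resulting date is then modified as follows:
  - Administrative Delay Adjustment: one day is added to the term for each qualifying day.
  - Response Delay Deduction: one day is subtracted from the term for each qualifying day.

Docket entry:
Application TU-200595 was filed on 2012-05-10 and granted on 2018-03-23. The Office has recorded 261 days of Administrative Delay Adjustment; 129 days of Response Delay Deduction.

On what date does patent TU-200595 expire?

(a) grant + 12 years → 23 March 2030.
(b) filing + 17 years → 10 May 2029.
Later of the two: 23 March 2030.
Administrative Delay Adjustment: +261 days → 9 December 2030.
Response Delay Deduction: −129 days → 2 August 2030.

August 2, 2030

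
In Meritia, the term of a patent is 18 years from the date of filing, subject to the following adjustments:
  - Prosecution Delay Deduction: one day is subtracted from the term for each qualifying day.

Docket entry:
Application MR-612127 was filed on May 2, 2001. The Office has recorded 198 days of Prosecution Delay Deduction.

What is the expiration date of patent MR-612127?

October 16, 2018

Base term: filing date + 18 years → 2 May 2019.
Prosecution Delay Deduction: −198 days → 16 October 2018.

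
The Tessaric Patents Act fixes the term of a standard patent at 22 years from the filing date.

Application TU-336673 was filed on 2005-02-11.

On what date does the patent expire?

February 11, 2027

Filing date + 22 years → 11 February 2027.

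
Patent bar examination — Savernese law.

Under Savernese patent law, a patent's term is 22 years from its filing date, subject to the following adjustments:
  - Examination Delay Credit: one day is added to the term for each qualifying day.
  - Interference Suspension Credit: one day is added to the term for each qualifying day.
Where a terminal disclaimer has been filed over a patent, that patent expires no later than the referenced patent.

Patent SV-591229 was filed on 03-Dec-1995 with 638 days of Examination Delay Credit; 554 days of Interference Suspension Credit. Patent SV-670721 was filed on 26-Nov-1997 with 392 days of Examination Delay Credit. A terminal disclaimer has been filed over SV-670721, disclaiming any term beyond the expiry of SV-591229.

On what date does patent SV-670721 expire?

2020-12-22

Natural term of SV-670721:
  Base: filing + 22 years → 26 November 2019.
  Examination Delay Credit: +392 days → 22 December 2020.
Expiry of referenced patent SV-591229:
  Base: filing + 22 years → 3 December 2017.
  Examination Delay Credit: +638 days → 2 September 2019.
  Interference Suspension Credit: +554 days → 9 March 2021.
Terminal disclaimer: SV-670721 expires on the earlier of 22 December 2020 and 9 March 2021.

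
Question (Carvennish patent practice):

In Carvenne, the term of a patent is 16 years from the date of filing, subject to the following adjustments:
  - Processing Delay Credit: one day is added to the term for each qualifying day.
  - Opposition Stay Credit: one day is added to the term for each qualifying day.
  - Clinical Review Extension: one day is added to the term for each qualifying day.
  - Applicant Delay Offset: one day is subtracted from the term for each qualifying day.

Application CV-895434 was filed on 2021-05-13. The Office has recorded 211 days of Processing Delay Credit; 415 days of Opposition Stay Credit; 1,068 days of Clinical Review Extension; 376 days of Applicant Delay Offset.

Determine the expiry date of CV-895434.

December 21, 2040

Base term: filing date + 16 years → 13 May 2037.
Processing Delay Credit: +211 days → 10 December 2037.
Opposition Stay Credit: +415 days → 29 January 2039.
Clinical Review Extension: +1068 days → 1 January 2042.
Applicant Delay Offset: −376 days → 21 December 2040.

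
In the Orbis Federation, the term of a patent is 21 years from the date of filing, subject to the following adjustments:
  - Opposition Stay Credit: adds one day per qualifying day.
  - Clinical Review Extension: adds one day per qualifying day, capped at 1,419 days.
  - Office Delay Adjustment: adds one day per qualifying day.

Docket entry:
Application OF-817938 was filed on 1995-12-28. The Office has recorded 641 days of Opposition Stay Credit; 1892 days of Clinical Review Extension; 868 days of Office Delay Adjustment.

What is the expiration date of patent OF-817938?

Base term: filing date + 21 years → 28 December 2016.
Opposition Stay Credit: +641 days → 30 September 2018.
Clinical Review Extension: 1892 days claimed exceeds the 1419-day cap, so +1419 days → 19 August 2022.
Office Delay Adjustment: +868 days → 3 January 2025.

January 3, 2025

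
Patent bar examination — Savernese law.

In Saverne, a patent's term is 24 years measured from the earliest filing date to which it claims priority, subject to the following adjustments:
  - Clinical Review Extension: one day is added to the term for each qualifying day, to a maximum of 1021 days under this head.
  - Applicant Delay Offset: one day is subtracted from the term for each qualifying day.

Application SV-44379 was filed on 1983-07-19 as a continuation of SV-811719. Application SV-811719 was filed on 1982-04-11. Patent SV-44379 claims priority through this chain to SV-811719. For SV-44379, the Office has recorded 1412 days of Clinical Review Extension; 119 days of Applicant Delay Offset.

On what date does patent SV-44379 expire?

Earliest priority filing: 11 April 1982.
Base term: 11 April 1982 + 24 years → 11 April 2006.
Clinical Review Extension: 1412 days claimed exceeds the 1021-day cap, so +1021 days → 26 January 2009.
Applicant Delay Offset: −119 days → 29 September 2008.

September 29, 2008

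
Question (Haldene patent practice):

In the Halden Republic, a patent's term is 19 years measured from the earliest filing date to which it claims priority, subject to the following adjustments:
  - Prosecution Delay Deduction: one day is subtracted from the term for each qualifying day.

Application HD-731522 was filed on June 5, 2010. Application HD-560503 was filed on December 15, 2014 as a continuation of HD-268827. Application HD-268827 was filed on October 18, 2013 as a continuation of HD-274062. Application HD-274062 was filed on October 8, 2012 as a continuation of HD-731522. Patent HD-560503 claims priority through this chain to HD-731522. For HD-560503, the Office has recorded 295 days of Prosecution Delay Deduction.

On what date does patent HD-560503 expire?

Earliest priority filing: 5 June 2010.
Base term: 5 June 2010 + 19 years → 5 June 2029.
Prosecution Delay Deduction: −295 days → 14 August 2028.

August 14, 2028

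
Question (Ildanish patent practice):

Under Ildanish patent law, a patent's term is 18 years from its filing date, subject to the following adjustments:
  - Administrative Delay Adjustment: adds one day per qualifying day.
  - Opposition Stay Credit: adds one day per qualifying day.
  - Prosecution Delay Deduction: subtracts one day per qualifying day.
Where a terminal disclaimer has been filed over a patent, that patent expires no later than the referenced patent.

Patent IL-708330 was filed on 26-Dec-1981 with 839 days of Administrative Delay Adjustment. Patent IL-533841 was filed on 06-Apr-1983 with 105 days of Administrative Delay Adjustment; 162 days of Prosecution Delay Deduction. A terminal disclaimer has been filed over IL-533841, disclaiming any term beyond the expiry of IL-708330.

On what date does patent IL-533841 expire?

Natural term of IL-533841:
  Base: filing + 18 years → 6 April 2001.
  Administrative Delay Adjustment: +105 days → 20 July 2001.
  Prosecution Delay Deduction: −162 days → 8 February 2001.
Expiry of referenced patent IL-708330:
  Base: filing + 18 years → 26 December 1999.
  Administrative Delay Adjustment: +839 days → 13 April 2002.
Terminal disclaimer: IL-533841 expires on the earlier of 8 February 2001 and 13 April 2002.

2001-02-08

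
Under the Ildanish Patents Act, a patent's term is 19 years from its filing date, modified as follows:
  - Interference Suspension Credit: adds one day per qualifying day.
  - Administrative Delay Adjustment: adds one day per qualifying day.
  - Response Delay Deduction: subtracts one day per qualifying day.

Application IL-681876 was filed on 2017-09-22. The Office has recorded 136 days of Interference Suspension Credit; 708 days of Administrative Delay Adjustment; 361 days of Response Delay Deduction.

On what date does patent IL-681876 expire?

January 18, 2038

Base term: filing date + 19 years → 22 September 2036.
Interference Suspension Credit: +136 days → 5 February 2037.
Administrative Delay Adjustment: +708 days → 14 January 2039.
Response Delay Deduction: −361 days → 18 January 2038.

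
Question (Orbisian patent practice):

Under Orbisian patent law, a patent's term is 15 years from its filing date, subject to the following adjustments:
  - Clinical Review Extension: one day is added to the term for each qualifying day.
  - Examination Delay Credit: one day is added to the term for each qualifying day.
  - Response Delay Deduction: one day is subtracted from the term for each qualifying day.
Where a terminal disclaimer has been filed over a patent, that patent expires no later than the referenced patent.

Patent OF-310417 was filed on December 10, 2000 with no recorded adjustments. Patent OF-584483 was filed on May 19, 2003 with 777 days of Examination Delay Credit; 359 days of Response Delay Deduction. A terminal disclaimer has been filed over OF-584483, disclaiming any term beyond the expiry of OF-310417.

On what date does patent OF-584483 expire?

Natural term of OF-584483:
  Base: filing + 15 years → 19 May 2018.
  Examination Delay Credit: +777 days → 4 July 2020.
  Response Delay Deduction: −359 days → 11 July 2019.
Expiry of referenced patent OF-310417:
  Base: filing + 15 years → 10 December 2015.
Terminal disclaimer: OF-584483 expires on the earlier of 11 July 2019 and 10 December 2015.

December 10, 2015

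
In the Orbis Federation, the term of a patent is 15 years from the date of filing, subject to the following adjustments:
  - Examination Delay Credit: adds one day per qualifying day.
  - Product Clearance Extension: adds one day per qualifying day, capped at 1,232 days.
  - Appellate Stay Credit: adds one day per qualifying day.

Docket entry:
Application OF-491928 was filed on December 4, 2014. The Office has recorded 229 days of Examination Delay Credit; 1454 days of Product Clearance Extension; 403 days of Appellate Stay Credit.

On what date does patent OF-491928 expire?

Base term: filing date + 15 years → 4 December 2029.
Examination Delay Credit: +229 days → 21 July 2030.
Product Clearance Extension: 1454 days claimed exceeds the 1232-day cap, so +1232 days → 4 December 2033.
Appellate Stay Credit: +403 days → 11 January 2035.

January 11, 2035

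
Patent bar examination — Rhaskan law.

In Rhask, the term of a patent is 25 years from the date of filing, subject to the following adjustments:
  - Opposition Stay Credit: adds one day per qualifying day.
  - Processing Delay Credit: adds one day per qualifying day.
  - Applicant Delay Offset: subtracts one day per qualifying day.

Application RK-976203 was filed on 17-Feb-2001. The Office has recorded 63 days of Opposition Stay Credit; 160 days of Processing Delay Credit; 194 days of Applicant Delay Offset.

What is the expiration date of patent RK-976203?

2026-03-18

Base term: filing date + 25 years → 17 February 2026.
Opposition Stay Credit: +63 days → 21 April 2026.
Processing Delay Credit: +160 days → 28 September 2026.
Applicant Delay Offset: −194 days → 18 March 2026.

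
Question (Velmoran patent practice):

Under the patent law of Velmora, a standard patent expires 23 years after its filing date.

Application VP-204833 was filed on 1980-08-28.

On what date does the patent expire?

August 28, 2003

Filing date + 23 years → 28 August 2003.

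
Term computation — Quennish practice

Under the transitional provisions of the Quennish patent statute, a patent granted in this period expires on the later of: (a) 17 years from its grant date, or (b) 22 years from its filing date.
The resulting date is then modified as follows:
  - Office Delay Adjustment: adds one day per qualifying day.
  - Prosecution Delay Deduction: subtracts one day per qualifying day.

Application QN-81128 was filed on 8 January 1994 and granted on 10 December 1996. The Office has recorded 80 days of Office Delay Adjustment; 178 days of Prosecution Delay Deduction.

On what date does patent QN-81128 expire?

(a) grant + 17 years → 10 December 2013.
(b) filing + 22 years → 8 January 2016.
Later of the two: 8 January 2016.
Office Delay Adjustment: +80 days → 28 March 2016.
Prosecution Delay Deduction: −178 days → 2 October 2015.

October 2, 2015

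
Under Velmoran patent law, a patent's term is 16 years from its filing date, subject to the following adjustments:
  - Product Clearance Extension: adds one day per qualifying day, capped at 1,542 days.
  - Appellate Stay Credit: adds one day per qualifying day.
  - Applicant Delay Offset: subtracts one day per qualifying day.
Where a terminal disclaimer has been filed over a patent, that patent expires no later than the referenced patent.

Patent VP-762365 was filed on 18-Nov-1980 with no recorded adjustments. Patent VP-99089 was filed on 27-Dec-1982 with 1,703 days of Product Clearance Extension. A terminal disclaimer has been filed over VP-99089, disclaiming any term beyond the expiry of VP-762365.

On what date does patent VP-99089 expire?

Natural term of VP-99089:
  Base: filing + 16 years → 27 December 1998.
  Product Clearance Extension: 1703 days claimed exceeds the 1542-day cap, so +1542 days → 18 March 2003.
Expiry of referenced patent VP-762365:
  Base: filing + 16 years → 18 November 1996.
Terminal disclaimer: VP-99089 expires on the earlier of 18 March 2003 and 18 November 1996.

November 18, 1996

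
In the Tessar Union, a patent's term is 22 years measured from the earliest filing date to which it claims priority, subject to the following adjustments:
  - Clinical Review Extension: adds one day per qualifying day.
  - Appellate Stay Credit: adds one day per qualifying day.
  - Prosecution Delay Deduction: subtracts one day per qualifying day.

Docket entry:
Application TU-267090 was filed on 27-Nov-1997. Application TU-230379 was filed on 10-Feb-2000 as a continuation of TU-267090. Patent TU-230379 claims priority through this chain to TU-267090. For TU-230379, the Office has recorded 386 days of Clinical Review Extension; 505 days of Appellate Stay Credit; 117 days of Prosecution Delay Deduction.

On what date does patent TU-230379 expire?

Earliest priority filing: 27 November 1997.
Base term: 27 November 1997 + 22 years → 27 November 2019.
Clinical Review Extension: +386 days → 17 December 2020.
Appellate Stay Credit: +505 days → 6 May 2022.
Prosecution Delay Deduction: −117 days → 9 January 2022.

2022-01-09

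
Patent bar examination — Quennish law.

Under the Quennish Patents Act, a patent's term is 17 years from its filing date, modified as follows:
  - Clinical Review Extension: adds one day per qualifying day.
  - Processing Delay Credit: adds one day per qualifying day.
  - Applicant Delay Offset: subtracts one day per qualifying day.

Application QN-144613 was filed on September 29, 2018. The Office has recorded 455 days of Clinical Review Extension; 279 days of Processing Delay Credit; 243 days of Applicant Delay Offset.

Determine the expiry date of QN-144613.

February 1, 2037

Base term: filing date + 17 years → 29 September 2035.
Clinical Review Extension: +455 days → 27 December 2036.
Processing Delay Credit: +279 days → 2 October 2037.
Applicant Delay Offset: −243 days → 1 February 2037.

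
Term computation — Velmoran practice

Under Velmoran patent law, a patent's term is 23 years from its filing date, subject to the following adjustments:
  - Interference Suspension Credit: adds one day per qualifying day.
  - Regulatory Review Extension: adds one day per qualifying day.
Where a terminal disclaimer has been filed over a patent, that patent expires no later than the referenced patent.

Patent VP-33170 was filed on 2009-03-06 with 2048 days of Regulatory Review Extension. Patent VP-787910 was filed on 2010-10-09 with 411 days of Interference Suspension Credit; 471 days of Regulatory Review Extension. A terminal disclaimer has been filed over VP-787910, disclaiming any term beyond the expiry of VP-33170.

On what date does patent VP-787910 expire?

March 9, 2036

Natural term of VP-787910:
  Base: filing + 23 years → 9 October 2033.
  Interference Suspension Credit: +411 days → 24 November 2034.
  Regulatory Review Extension: +471 days → 9 March 2036.
Expiry of referenced patent VP-33170:
  Base: filing + 23 years → 6 March 2032.
  Regulatory Review Extension: +2048 days → 14 October 2037.
Terminal disclaimer: VP-787910 expires on the earlier of 9 March 2036 and 14 October 2037.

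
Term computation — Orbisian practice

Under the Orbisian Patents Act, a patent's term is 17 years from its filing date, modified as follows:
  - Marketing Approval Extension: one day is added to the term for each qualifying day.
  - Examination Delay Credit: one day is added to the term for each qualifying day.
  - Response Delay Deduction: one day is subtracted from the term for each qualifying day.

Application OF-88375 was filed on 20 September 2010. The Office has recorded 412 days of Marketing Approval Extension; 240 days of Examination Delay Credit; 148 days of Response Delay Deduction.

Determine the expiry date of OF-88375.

February 5, 2029

Base term: filing date + 17 years → 20 September 2027.
Marketing Approval Extension: +412 days → 5 November 2028.
Examination Delay Credit: +240 days → 3 July 2029.
Response Delay Deduction: −148 days → 5 February 2029.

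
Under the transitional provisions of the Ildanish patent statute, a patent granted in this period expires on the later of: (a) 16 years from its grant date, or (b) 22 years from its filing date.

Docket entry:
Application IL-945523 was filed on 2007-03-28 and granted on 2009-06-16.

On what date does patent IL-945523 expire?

(a) grant + 16 years → 16 June 2025.
(b) filing + 22 years → 28 March 2029.
Later of the two: 28 March 2029.

2029-03-28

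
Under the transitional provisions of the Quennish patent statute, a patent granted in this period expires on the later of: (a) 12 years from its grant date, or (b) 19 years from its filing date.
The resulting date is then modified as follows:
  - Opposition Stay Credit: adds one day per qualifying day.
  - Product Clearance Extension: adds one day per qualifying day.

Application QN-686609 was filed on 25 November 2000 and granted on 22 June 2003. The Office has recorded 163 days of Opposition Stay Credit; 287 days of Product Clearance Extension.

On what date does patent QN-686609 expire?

(a) grant + 12 years → 22 June 2015.
(b) filing + 19 years → 25 November 2019.
Later of the two: 25 November 2019.
Opposition Stay Credit: +163 days → 6 May 2020.
Product Clearance Extension: +287 days → 17 February 2021.

February 17, 2021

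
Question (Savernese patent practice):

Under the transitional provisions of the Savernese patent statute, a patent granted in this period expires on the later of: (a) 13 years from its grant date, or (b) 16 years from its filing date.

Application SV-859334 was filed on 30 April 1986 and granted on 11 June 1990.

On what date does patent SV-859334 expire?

(a) grant + 13 years → 11 June 2003.
(b) filing + 16 years → 30 April 2002.
Later of the two: 11 June 2003.

June 11, 2003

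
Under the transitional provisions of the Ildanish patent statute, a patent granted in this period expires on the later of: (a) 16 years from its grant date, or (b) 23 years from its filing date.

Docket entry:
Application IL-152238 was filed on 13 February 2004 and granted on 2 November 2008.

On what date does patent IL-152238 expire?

(a) grant + 16 years → 2 November 2024.
(b) filing + 23 years → 13 February 2027.
Later of the two: 13 February 2027.

2027-02-13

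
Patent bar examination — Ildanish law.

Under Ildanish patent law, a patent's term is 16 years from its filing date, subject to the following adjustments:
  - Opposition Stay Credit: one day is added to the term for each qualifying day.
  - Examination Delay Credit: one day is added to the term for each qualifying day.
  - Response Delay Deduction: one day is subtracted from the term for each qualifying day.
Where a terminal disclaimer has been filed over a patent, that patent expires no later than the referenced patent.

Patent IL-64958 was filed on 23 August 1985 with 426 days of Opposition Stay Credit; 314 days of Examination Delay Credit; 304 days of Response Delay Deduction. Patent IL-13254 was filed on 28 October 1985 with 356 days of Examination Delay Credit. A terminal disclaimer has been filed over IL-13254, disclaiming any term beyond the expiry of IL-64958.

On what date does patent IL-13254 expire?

October 19, 2002

Natural term of IL-13254:
  Base: filing + 16 years → 28 October 2001.
  Examination Delay Credit: +356 days → 19 October 2002.
Expiry of referenced patent IL-64958:
  Base: filing + 16 years → 23 August 2001.
  Opposition Stay Credit: +426 days → 23 October 2002.
  Examination Delay Credit: +314 days → 2 September 2003.
  Response Delay Deduction: −304 days → 2 November 2002.
Terminal disclaimer: IL-13254 expires on the earlier of 19 October 2002 and 2 November 2002.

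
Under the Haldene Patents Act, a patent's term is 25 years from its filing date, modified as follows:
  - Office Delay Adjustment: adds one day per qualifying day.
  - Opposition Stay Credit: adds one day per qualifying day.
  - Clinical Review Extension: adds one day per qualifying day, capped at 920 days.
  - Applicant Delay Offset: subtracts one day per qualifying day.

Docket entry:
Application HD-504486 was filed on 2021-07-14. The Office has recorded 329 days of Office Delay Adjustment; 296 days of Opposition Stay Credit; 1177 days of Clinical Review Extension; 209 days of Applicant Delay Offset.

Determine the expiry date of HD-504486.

Base term: filing date + 25 years → 14 July 2046.
Office Delay Adjustment: +329 days → 8 June 2047.
Opposition Stay Credit: +296 days → 30 March 2048.
Clinical Review Extension: 1177 days claimed exceeds the 920-day cap, so +920 days → 6 October 2050.
Applicant Delay Offset: −209 days → 11 March 2050.

2050-03-11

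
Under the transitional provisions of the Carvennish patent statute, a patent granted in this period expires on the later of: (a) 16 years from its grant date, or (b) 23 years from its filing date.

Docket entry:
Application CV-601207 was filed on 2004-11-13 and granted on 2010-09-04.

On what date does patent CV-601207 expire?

November 13, 2027

(a) grant + 16 years → 4 September 2026.
(b) filing + 23 years → 13 November 2027.
Later of the two: 13 November 2027.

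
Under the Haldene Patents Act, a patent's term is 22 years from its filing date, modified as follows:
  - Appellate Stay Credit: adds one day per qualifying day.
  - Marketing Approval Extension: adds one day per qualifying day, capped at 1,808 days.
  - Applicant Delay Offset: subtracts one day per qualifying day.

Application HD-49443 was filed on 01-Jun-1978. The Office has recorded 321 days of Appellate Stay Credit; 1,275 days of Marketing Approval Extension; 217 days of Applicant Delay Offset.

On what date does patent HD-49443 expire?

March 11, 2004

Base term: filing date + 22 years → 1 June 2000.
Appellate Stay Credit: +321 days → 18 April 2001.
Marketing Approval Extension: 1275 days (within the 1808-day cap) → +1275 days → 14 October 2004.
Applicant Delay Offset: −217 days → 11 March 2004.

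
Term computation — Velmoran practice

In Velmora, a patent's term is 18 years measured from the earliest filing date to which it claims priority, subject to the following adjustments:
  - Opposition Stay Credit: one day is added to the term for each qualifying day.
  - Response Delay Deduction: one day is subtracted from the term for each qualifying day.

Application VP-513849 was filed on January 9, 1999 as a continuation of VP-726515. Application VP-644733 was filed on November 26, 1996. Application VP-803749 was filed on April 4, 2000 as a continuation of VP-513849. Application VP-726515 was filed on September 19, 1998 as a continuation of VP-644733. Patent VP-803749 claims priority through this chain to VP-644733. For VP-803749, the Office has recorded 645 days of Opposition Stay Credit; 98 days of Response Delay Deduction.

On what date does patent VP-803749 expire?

2016-05-26

Earliest priority filing: 26 November 1996.
Base term: 26 November 1996 + 18 years → 26 November 2014.
Opposition Stay Credit: +645 days → 1 September 2016.
Response Delay Deduction: −98 days → 26 May 2016.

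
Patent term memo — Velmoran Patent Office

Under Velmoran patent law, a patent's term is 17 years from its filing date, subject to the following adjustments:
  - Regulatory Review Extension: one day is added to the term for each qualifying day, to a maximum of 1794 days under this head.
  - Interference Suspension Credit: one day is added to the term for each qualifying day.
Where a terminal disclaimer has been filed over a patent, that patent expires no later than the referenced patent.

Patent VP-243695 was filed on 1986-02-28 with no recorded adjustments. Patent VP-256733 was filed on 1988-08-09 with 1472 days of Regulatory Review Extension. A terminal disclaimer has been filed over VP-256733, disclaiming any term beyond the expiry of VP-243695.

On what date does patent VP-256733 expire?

Natural term of VP-256733:
  Base: filing + 17 years → 9 August 2005.
  Regulatory Review Extension: 1472 days (within the 1794-day cap) → +1472 days → 20 August 2009.
Expiry of referenced patent VP-243695:
  Base: filing + 17 years → 28 February 2003.
Terminal disclaimer: VP-256733 expires on the earlier of 20 August 2009 and 28 February 2003.

February 28, 2003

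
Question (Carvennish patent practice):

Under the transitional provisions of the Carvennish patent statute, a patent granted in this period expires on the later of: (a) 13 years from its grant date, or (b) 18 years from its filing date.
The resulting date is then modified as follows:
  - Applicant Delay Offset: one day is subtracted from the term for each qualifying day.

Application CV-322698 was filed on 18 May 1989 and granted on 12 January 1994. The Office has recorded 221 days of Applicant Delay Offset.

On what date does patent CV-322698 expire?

2006-10-09

(a) grant + 13 years → 12 January 2007.
(b) filing + 18 years → 18 May 2007.
Later of the two: 18 May 2007.
Applicant Delay Offset: −221 days → 9 October 2006.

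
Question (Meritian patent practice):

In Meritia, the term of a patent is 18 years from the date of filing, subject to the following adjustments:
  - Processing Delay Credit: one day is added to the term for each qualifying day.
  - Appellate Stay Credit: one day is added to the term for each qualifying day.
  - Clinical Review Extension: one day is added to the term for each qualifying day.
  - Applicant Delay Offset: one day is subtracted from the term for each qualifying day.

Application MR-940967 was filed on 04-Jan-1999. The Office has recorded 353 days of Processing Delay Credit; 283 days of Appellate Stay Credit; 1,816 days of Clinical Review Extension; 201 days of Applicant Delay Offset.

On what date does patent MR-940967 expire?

Base term: filing date + 18 years → 4 January 2017.
Processing Delay Credit: +353 days → 23 December 2017.
Appellate Stay Credit: +283 days → 2 October 2018.
Clinical Review Extension: +1816 days → 22 September 2023.
Applicant Delay Offset: −201 days → 5 March 2023.

March 5, 2023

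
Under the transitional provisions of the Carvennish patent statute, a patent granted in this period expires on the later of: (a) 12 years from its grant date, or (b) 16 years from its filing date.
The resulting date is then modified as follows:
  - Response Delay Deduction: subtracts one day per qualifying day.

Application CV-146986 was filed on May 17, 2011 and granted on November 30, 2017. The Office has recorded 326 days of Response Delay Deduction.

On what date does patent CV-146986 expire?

(a) grant + 12 years → 30 November 2029.
(b) filing + 16 years → 17 May 2027.
Later of the two: 30 November 2029.
Response Delay Deduction: −326 days → 8 January 2029.

2029-01-08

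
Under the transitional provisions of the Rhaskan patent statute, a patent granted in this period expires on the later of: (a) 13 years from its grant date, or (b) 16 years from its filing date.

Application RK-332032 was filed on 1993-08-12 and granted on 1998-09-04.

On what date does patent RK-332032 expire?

(a) grant + 13 years → 4 September 2011.
(b) filing + 16 years → 12 August 2009.
Later of the two: 4 September 2011.

September 4, 2011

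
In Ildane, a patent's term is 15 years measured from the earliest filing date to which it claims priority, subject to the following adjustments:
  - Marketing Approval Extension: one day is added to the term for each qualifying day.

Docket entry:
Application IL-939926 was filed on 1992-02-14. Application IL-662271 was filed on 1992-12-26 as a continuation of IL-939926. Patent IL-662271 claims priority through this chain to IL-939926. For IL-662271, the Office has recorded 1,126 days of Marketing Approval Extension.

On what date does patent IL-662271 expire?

Earliest priority filing: 14 February 1992.
Base term: 14 February 1992 + 15 years → 14 February 2007.
Marketing Approval Extension: +1126 days → 16 March 2010.

2010-03-16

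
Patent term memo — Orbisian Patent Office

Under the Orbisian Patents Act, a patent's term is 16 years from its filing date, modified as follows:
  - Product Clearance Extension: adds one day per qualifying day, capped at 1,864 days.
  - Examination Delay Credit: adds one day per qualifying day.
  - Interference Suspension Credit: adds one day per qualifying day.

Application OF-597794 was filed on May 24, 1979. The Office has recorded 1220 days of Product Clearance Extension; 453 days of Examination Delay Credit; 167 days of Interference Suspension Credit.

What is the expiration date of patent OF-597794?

2000-06-06

Base term: filing date + 16 years → 24 May 1995.
Product Clearance Extension: 1220 days (within the 1864-day cap) → +1220 days → 25 September 1998.
Examination Delay Credit: +453 days → 22 December 1999.
Interference Suspension Credit: +167 days → 6 June 2000.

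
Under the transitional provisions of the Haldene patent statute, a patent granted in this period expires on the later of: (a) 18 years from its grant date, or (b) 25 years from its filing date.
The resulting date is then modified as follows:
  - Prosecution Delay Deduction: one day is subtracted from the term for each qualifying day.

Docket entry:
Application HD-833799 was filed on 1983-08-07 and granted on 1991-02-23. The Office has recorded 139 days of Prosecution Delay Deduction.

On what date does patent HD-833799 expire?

2008-10-07

(a) grant + 18 years → 23 February 2009.
(b) filing + 25 years → 7 August 2008.
Later of the two: 23 February 2009.
Prosecution Delay Deduction: −139 days → 7 October 2008.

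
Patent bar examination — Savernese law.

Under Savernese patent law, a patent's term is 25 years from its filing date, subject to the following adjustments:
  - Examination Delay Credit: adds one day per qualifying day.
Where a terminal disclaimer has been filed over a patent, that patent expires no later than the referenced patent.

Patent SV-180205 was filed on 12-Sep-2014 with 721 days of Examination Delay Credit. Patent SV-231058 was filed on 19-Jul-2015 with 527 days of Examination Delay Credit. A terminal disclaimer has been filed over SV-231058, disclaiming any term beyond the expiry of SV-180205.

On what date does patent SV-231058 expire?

Natural term of SV-231058:
  Base: filing + 25 years → 19 July 2040.
  Examination Delay Credit: +527 days → 28 December 2041.
Expiry of referenced patent SV-180205:
  Base: filing + 25 years → 12 September 2039.
  Examination Delay Credit: +721 days → 2 September 2041.
Terminal disclaimer: SV-231058 expires on the earlier of 28 December 2041 and 2 September 2041.

September 2, 2041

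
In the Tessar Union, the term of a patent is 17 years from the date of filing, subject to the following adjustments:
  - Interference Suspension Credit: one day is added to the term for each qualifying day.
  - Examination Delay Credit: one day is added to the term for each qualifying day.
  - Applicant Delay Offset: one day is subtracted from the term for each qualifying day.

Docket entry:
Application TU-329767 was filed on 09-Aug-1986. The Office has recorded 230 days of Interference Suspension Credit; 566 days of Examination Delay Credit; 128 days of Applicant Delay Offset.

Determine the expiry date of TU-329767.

Base term: filing date + 17 years → 9 August 2003.
Interference Suspension Credit: +230 days → 26 March 2004.
Examination Delay Credit: +566 days → 13 October 2005.
Applicant Delay Offset: −128 days → 7 June 2005.

June 7, 2005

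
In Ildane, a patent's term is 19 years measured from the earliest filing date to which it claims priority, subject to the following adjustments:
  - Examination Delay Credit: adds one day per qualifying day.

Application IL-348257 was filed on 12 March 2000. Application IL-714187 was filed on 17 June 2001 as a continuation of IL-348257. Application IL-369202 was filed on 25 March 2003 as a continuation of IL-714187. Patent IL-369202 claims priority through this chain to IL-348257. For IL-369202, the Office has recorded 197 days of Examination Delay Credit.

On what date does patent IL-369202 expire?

September 25, 2019

Earliest priority filing: 12 March 2000.
Base term: 12 March 2000 + 19 years → 12 March 2019.
Examination Delay Credit: +197 days → 25 September 2019.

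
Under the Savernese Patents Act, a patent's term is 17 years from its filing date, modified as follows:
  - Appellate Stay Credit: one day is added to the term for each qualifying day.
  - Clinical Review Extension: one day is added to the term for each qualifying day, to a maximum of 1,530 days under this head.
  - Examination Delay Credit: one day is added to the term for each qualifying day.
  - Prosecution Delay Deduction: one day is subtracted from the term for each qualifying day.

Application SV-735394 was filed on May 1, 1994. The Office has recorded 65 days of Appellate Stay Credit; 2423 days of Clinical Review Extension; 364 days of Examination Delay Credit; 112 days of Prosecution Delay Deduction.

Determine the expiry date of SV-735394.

Base term: filing date + 17 years → 1 May 2011.
Appellate Stay Credit: +65 days → 5 July 2011.
Clinical Review Extension: 2423 days claimed exceeds the 1530-day cap, so +1530 days → 12 September 2015.
Examination Delay Credit: +364 days → 10 September 2016.
Prosecution Delay Deduction: −112 days → 21 May 2016.

2016-05-21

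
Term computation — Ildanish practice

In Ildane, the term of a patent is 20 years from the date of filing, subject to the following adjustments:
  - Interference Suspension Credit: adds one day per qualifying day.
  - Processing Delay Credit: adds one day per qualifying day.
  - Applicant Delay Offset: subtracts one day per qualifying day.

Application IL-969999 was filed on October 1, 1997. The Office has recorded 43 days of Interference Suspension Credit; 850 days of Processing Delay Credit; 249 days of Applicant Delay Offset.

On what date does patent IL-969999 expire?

2019-07-07

Base term: filing date + 20 years → 1 October 2017.
Interference Suspension Credit: +43 days → 13 November 2017.
Processing Delay Credit: +850 days → 12 March 2020.
Applicant Delay Offset: −249 days → 7 July 2019.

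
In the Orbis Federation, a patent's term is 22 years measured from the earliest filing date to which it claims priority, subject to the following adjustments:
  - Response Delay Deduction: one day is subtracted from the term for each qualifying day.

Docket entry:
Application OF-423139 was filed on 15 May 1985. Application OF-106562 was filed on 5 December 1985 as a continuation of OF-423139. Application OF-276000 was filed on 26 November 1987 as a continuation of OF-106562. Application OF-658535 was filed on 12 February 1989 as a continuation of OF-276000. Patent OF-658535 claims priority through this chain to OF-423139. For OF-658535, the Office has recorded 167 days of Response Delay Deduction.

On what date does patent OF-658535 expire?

November 29, 2006

Earliest priority filing: 15 May 1985.
Base term: 15 May 1985 + 22 years → 15 May 2007.
Response Delay Deduction: −167 days → 29 November 2006.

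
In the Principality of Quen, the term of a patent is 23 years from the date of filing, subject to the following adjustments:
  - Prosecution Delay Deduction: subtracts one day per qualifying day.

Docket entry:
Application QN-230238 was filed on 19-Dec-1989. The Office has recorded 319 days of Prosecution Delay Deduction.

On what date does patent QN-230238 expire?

Base term: filing date + 23 years → 19 December 2012.
Prosecution Delay Deduction: −319 days → 4 February 2012.

February 4, 2012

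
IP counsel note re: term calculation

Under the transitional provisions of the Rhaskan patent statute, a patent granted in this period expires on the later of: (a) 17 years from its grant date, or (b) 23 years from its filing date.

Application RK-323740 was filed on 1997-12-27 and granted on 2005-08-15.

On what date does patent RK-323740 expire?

August 15, 2022

(a) grant + 17 years → 15 August 2022.
(b) filing + 23 years → 27 December 2020.
Later of the two: 15 August 2022.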